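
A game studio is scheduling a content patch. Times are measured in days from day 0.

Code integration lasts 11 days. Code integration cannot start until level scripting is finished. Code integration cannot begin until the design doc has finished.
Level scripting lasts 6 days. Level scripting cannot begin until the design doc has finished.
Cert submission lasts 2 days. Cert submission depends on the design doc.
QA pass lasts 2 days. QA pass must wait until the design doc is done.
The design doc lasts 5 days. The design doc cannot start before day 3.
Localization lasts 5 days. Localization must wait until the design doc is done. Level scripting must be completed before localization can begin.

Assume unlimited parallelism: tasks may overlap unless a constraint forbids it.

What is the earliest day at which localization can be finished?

19

The design doc cannot begin until its own release at day 3. It runs from day 3 to 3 + 5 = day 8.
Level scripting cannot begin until the design doc (finishes day 8). It runs from day 8 to 8 + 6 = day 14.
For localization: the design doc (finishes day 8); level scripting (finishes day 14). Taking the maximum gives a start of day 14, and it finishes at 14 + 5 = day 19.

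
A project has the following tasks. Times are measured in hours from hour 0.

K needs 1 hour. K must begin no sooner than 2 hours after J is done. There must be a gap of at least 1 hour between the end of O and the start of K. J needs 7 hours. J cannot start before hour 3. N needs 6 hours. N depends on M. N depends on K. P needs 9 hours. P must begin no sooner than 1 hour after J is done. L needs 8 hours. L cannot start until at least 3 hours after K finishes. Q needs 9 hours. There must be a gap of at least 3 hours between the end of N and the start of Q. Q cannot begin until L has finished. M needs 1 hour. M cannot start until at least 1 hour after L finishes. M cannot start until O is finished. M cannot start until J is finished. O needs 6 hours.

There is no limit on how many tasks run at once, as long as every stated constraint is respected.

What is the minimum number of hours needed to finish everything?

Nothing blocks O, so it runs from hour 0 to hour 6.
J cannot begin until its own release at hour 3. It runs from hour 3 to 3 + 7 = hour 10.
After J (finishes hour 10, plus 1-hour gap → hour 11), P can start at hour 11 and finishes at hour 20.
K needs all of J (finishes hour 10, plus 2-hour gap → hour 12); O (finishes hour 6, plus 1-hour gap → hour 7). That puts its earliest start at hour 12; it finishes at 12 + 1 = hour 13.
L waits on K (finishes hour 13, plus 3-hour gap → hour 16), so it starts at hour 16 and finishes at 16 + 8 = hour 24.
M cannot start until L (finishes hour 24, plus 1-hour gap → hour 25); O (finishes hour 6); J (finishes hour 10). The controlling bound is hour 25, so M finishes at 25 + 1 = hour 26.
For N: M (finishes hour 26); K (finishes hour 13). Taking the maximum gives a start of hour 26, and it finishes at 26 + 6 = hour 32.
Q has to wait for N (finishes hour 32, plus 3-hour gap → hour 35); L (finishes hour 24). The latest of these is hour 35, so Q runs hour 35 to 35 + 9 = hour 44.
All tasks are finished once the last one completes. Finish times: J at 10, K at 13, L at 24, M at 26, N at 32, O at 6, P at 20, Q at 44. The latest is hour 44.

44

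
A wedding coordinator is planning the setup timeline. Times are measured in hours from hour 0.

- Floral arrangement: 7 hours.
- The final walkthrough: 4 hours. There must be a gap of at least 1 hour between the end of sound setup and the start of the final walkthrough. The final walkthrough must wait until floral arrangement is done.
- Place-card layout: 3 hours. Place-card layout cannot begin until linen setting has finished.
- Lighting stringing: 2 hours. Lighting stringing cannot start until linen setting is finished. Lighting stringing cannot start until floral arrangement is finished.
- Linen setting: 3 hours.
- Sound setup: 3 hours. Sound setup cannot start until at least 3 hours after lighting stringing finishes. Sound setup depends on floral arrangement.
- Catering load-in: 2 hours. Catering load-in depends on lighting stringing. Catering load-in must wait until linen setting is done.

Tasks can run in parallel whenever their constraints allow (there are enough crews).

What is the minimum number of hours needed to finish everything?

Floral arrangement has no prerequisites, so it starts at hour 0 and finishes at hour 7.
Linen setting can start immediately at hour 0; it finishes at hour 3.
Place-card layout cannot begin until linen setting (finishes hour 3). It runs from hour 3 to 3 + 3 = hour 6.
Lighting stringing needs all of linen setting (finishes hour 3); floral arrangement (finishes hour 7). That puts its earliest start at hour 7; it finishes at 7 + 2 = hour 9.
Catering load-in cannot start until lighting stringing (finishes hour 9); linen setting (finishes hour 3). The controlling bound is hour 9, so catering load-in finishes at 9 + 2 = hour 11.
For sound setup: lighting stringing (finishes hour 9, plus 3-hour gap → hour 12); floral arrangement (finishes hour 7). Taking the maximum gives a start of hour 12, and it finishes at 12 + 3 = hour 15.
The final walkthrough needs all of sound setup (finishes hour 15, plus 1-hour gap → hour 16); floral arrangement (finishes hour 7). That puts its earliest start at hour 16; it finishes at 16 + 4 = hour 20.
All tasks are finished once the last one completes. Finish times: Linen setting at 3, Floral arrangement at 7, Lighting stringing at 9, Sound setup at 15, Catering load-in at 11, Place-card layout at 6, The final walkthrough at 20. The latest is hour 20.

20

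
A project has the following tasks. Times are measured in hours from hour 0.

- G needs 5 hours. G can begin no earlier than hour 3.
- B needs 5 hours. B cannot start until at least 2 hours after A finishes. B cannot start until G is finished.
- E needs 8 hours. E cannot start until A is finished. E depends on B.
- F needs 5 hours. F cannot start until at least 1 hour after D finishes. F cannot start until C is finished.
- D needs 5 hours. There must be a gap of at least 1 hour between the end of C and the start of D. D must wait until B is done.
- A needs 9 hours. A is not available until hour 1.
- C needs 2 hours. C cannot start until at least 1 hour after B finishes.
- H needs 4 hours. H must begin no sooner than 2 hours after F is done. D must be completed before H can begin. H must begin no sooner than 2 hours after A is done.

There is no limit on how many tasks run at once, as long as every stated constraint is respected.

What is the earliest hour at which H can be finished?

G waits on its own release at hour 3, so it starts at hour 3 and finishes at 3 + 5 = hour 8.
A cannot begin until its own release at hour 1. It runs from hour 1 to 1 + 9 = hour 10.
For B: A (finishes hour 10, plus 2-hour gap → hour 12); G (finishes hour 8). Taking the maximum gives a start of hour 12, and it finishes at 12 + 5 = hour 17.
C cannot begin until B (finishes hour 17, plus 1-hour gap → hour 18). It runs from hour 18 to 18 + 2 = hour 20.
For D: C (finishes hour 20, plus 1-hour gap → hour 21); B (finishes hour 17). Taking the maximum gives a start of hour 21, and it finishes at 21 + 5 = hour 26.
For F: D (finishes hour 26, plus 1-hour gap → hour 27); C (finishes hour 20). Taking the maximum gives a start of hour 27, and it finishes at 27 + 5 = hour 32.
For H: F (finishes hour 32, plus 2-hour gap → hour 34); D (finishes hour 26); A (finishes hour 10, plus 2-hour gap → hour 12). Taking the maximum gives a start of hour 34, and it finishes at 34 + 4 = hour 38.

38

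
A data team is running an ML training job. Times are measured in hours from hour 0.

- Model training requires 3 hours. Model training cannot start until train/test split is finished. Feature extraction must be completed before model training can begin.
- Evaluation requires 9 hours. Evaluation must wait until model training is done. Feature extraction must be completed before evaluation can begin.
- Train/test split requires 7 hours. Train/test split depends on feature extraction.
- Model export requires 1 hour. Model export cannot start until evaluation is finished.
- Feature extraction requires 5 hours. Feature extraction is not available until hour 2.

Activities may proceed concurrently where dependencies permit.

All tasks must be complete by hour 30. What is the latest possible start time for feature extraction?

5

Model export has no dependents, so it just needs to finish by hour 30. Starting by 30 − 1 = hour 29 achieves that.
Evaluation feeds into model export (must start by hour 29); so evaluation must finish by hour 29 and therefore start by hour 20.
Model training has to be done before evaluation (must start by hour 20). That means finishing by hour 20, i.e. starting by 20 − 3 = hour 17.
Train/test split feeds into model training (must start by hour 17); so train/test split must finish by hour 17 and therefore start by hour 10.
Feature extraction feeds train/test split (must start by hour 10); model training (must start by hour 17); evaluation (must start by hour 20). Taking the minimum, feature extraction must finish by hour 10 and start by 10 − 5 = hour 5.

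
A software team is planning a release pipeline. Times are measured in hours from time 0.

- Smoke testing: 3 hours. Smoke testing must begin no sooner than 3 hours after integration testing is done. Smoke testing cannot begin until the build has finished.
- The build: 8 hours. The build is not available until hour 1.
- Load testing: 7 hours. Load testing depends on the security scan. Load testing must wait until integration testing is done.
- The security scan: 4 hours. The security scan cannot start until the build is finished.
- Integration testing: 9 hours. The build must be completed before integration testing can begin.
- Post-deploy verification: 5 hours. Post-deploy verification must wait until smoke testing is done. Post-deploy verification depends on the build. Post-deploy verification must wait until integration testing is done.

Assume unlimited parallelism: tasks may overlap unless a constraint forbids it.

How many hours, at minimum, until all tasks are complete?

The build waits on its own release at hour 1, so it starts at hour 1 and finishes at 1 + 8 = hour 9.
The security scan waits on the build (finishes hour 9), so it starts at hour 9 and finishes at 9 + 4 = hour 13.
Integration testing cannot begin until the build (finishes hour 9). It runs from hour 9 to 9 + 9 = hour 18.
Load testing cannot start until the security scan (finishes hour 13); integration testing (finishes hour 18). The controlling bound is hour 18, so load testing finishes at 18 + 7 = hour 25.
Smoke testing needs all of integration testing (finishes hour 18, plus 3-hour gap → hour 21); the build (finishes hour 9). That puts its earliest start at hour 21; it finishes at 21 + 3 = hour 24.
For post-deploy verification: smoke testing (finishes hour 24); the build (finishes hour 9); integration testing (finishes hour 18). Taking the maximum gives a start of hour 24, and it finishes at 24 + 5 = hour 29.
All tasks are finished once the last one completes. Finish times: The build at 9, Integration testing at 18, The security scan at 13, Smoke testing at 24, Load testing at 25, Post-deploy verification at 29. The latest is hour 29.

29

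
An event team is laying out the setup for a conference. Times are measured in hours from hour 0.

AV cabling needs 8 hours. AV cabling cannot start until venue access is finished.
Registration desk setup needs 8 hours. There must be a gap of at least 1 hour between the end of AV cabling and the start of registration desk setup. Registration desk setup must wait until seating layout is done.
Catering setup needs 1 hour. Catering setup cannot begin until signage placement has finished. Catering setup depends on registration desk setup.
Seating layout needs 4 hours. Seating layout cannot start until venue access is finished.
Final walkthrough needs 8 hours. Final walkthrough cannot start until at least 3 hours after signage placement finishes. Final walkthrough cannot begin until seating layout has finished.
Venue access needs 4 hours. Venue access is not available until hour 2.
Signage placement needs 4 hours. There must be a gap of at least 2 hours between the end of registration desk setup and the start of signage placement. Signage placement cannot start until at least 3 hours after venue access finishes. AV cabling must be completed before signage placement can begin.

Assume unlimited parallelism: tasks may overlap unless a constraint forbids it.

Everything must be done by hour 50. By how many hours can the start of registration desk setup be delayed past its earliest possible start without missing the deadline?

10

Venue access cannot begin until its own release at hour 2. It runs from hour 2 to 2 + 4 = hour 6.
Seating layout waits on venue access (finishes hour 6), so it starts at hour 6 and finishes at 6 + 4 = hour 10.
After venue access (finishes hour 6), AV cabling can start at hour 6 and finishes at hour 14.
For registration desk setup: AV cabling (finishes hour 14, plus 1-hour gap → hour 15); seating layout (finishes hour 10). Taking the maximum gives a start of hour 15, and it finishes at 15 + 8 = hour 23.

Working backward from the deadline:
Catering setup must finish by hour 50; it takes 1 hour, so it must start by 50 − 1 = hour 49.
Nothing follows final walkthrough; the deadline of hour 50 is its only limit. It must start by 50 − 8 = hour 42.
Signage placement feeds catering setup (must start by hour 49); final walkthrough (must start by hour 42, minus 3-hour gap → hour 39). Taking the minimum, signage placement must finish by hour 39 and start by 39 − 4 = hour 35.
For registration desk setup: signage placement (must start by hour 35, minus 2-hour gap → hour 33); catering setup (must start by hour 49). The most restrictive is hour 33; with an 8-hour duration, registration desk setup must start by hour 25.
So registration desk setup can start as early as hour 15 and as late as hour 25, giving 25 − 15 = 10 hours of slack.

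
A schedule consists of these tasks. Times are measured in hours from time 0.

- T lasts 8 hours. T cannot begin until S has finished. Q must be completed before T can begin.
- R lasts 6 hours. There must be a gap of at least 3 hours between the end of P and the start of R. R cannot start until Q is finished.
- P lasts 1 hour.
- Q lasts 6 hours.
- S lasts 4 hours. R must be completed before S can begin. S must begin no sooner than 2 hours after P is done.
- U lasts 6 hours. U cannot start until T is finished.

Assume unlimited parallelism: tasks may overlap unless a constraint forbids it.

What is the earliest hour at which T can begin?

Q can start immediately at hour 0; it finishes at hour 6.
P can start immediately at hour 0; it finishes at hour 1.
R needs all of P (finishes hour 1, plus 3-hour gap → hour 4); Q (finishes hour 6). That puts its earliest start at hour 6; it finishes at 6 + 6 = hour 12.
S cannot start until R (finishes hour 12); P (finishes hour 1, plus 2-hour gap → hour 3). The controlling bound is hour 12, so S finishes at 12 + 4 = hour 16.
T waits on S (finishes hour 16); Q (finishes hour 6). The latest of these is hour 16, which is the earliest T can start.

16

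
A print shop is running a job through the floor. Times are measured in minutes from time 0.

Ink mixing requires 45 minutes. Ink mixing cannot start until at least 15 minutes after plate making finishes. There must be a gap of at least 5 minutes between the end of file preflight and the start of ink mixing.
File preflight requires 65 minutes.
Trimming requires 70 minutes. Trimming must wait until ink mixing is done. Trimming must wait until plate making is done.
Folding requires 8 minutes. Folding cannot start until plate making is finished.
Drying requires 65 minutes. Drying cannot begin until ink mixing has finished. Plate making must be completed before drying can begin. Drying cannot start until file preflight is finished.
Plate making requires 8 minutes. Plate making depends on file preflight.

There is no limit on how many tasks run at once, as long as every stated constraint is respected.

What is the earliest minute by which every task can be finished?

203

File preflight has no prerequisites, so it starts at minute 0 and finishes at minute 65.
Plate making cannot begin until file preflight (finishes minute 65). It runs from minute 65 to 65 + 8 = minute 73.
Folding waits on plate making (finishes minute 73), so it starts at minute 73 and finishes at 73 + 8 = minute 81.
Ink mixing has to wait for plate making (finishes minute 73, plus 15-minute gap → minute 88); file preflight (finishes minute 65, plus 5-minute gap → minute 70). The latest of these is minute 88, so ink mixing runs minute 88 to 88 + 45 = minute 133.
For trimming: ink mixing (finishes minute 133); plate making (finishes minute 73). Taking the maximum gives a start of minute 133, and it finishes at 133 + 70 = minute 203.
Drying needs all of ink mixing (finishes minute 133); plate making (finishes minute 73); file preflight (finishes minute 65). That puts its earliest start at minute 133; it finishes at 133 + 65 = minute 198.
All tasks are finished once the last one completes. Finish times: File preflight at 65, Plate making at 73, Ink mixing at 133, Drying at 198, Trimming at 203, Folding at 81. The latest is minute 203.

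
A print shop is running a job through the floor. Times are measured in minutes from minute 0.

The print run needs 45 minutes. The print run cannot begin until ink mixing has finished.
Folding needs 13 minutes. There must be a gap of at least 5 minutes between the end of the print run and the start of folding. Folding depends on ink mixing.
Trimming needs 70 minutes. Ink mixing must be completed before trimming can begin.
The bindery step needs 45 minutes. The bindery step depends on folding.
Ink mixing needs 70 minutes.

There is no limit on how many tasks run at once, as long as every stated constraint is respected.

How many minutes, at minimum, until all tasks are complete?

178

Nothing blocks ink mixing, so it runs from minute 0 to minute 70.
Trimming waits on ink mixing (finishes minute 70), so it starts at minute 70 and finishes at 70 + 70 = minute 140.
The print run cannot begin until ink mixing (finishes minute 70). It runs from minute 70 to 70 + 45 = minute 115.
Folding cannot start until the print run (finishes minute 115, plus 5-minute gap → minute 120); ink mixing (finishes minute 70). The controlling bound is minute 120, so folding finishes at 120 + 13 = minute 133.
After folding (finishes minute 133), the bindery step can start at minute 133 and finishes at minute 178.
All tasks are finished once the last one completes. Finish times: Ink mixing at 70, The print run at 115, Trimming at 140, Folding at 133, The bindery step at 178. The latest is minute 178.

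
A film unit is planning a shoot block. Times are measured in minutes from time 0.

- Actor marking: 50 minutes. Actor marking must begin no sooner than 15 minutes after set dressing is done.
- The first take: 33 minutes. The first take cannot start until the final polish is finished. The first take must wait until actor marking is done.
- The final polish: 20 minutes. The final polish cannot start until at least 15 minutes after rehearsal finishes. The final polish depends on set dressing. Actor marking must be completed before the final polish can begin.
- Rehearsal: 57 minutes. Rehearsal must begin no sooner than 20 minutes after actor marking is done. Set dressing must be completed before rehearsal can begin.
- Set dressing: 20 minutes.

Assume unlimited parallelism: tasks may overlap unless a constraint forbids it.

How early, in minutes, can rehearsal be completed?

162

Nothing blocks set dressing, so it runs from minute 0 to minute 20.
After set dressing (finishes minute 20, plus 15-minute gap → minute 35), actor marking can start at minute 35 and finishes at minute 85.
Rehearsal needs all of actor marking (finishes minute 85, plus 20-minute gap → minute 105); set dressing (finishes minute 20). That puts its earliest start at minute 105; it finishes at 105 + 57 = minute 162.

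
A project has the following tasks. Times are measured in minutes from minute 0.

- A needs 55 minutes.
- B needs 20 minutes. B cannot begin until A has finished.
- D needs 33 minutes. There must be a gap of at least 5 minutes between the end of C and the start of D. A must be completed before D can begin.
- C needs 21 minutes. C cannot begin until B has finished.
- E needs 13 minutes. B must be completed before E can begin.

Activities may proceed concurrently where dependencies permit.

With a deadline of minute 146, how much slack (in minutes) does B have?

A has no prerequisites, so it starts at minute 0 and finishes at minute 55.
After A (finishes minute 55), B can start at minute 55 and finishes at minute 75.

Working backward from the deadline:
To finish by minute 146, D (duration 33) must start no later than minute 113.
C has to be done before D (must start by minute 113, minus 5-minute gap → minute 108). That means finishing by minute 108, i.e. starting by 108 − 21 = minute 87.
Nothing follows E; the deadline of minute 146 is its only limit. It must start by 146 − 13 = minute 133.
B must finish in time for C (must start by minute 87); E (must start by minute 133). The tightest is minute 87, so B must start by 87 − 20 = minute 67.
So B can start as early as minute 55 and as late as minute 67, giving 67 − 55 = 12 minutes of slack.

12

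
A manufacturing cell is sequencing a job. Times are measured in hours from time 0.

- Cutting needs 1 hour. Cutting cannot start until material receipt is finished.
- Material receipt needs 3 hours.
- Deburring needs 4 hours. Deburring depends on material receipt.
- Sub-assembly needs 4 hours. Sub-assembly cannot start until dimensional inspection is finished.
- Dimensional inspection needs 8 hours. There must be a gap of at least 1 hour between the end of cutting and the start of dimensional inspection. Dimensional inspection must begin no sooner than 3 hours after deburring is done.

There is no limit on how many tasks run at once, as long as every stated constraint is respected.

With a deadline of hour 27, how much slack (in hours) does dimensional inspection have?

5

Material receipt can start immediately at hour 0; it finishes at hour 3.
Deburring waits on material receipt (finishes hour 3), so it starts at hour 3 and finishes at 3 + 4 = hour 7.
Cutting cannot begin until material receipt (finishes hour 3). It runs from hour 3 to 3 + 1 = hour 4.
Dimensional inspection cannot start until cutting (finishes hour 4, plus 1-hour gap → hour 5); deburring (finishes hour 7, plus 3-hour gap → hour 10). The controlling bound is hour 10, so dimensional inspection finishes at 10 + 8 = hour 18.

Working backward from the deadline:
To finish by hour 27, sub-assembly (duration 4) must start no later than hour 23.
Dimensional inspection has to be done before sub-assembly (must start by hour 23). That means finishing by hour 23, i.e. starting by 23 − 8 = hour 15.
So dimensional inspection can start as early as hour 10 and as late as hour 15, giving 15 − 10 = 5 hours of slack.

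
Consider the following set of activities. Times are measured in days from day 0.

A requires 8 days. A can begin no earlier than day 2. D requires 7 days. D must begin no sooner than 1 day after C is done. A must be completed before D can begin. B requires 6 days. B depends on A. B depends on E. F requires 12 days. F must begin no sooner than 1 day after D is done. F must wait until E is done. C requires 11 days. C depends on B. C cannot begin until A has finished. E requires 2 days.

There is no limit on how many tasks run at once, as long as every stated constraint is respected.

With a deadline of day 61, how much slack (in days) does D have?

E can start immediately at day 0; it finishes at day 2.
After its own release at day 2, A can start at day 2 and finishes at day 10.
B cannot start until A (finishes day 10); E (finishes day 2). The controlling bound is day 10, so B finishes at 10 + 6 = day 16.
C has to wait for B (finishes day 16); A (finishes day 10). The latest of these is day 16, so C runs day 16 to 16 + 11 = day 27.
For D: C (finishes day 27, plus 1-day gap → day 28); A (finishes day 10). Taking the maximum gives a start of day 28, and it finishes at 28 + 7 = day 35.

Working backward from the deadline:
Nothing follows F; the deadline of day 61 is its only limit. It must start by 61 − 12 = day 49.
D must finish before F (must start by day 49, minus 1-day gap → day 48). With a 7-day duration, D must start by 48 − 7 = day 41.
So D can start as early as day 28 and as late as day 41, giving 41 − 28 = 13 days of slack.

13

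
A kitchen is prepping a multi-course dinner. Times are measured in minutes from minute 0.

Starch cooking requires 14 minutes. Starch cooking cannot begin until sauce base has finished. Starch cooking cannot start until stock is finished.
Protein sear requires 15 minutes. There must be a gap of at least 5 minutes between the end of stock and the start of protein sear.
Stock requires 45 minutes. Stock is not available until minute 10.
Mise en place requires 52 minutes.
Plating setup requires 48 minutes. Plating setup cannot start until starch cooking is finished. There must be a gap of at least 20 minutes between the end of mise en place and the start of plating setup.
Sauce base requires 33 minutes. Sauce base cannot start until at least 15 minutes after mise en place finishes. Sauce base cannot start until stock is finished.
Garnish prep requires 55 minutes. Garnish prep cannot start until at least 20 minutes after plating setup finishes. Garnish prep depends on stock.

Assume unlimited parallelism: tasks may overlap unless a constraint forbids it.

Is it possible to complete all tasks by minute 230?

No

Stock cannot begin until its own release at minute 10. It runs from minute 10 to 10 + 45 = minute 55.
Protein sear cannot begin until stock (finishes minute 55, plus 5-minute gap → minute 60). It runs from minute 60 to 60 + 15 = minute 75.
Nothing blocks mise en place, so it runs from minute 0 to minute 52.
Sauce base has to wait for mise en place (finishes minute 52, plus 15-minute gap → minute 67); stock (finishes minute 55). The latest of these is minute 67, so sauce base runs minute 67 to 67 + 33 = minute 100.
Starch cooking cannot start until sauce base (finishes minute 100); stock (finishes minute 55). The controlling bound is minute 100, so starch cooking finishes at 100 + 14 = minute 114.
Plating setup cannot start until starch cooking (finishes minute 114); mise en place (finishes minute 52, plus 20-minute gap → minute 72). The controlling bound is minute 114, so plating setup finishes at 114 + 48 = minute 162.
Garnish prep needs all of plating setup (finishes minute 162, plus 20-minute gap → minute 182); stock (finishes minute 55). That puts its earliest start at minute 182; it finishes at 182 + 55 = minute 237.
The earliest everything can be done is minute 237, which is after the deadline of 230, so it is not possible.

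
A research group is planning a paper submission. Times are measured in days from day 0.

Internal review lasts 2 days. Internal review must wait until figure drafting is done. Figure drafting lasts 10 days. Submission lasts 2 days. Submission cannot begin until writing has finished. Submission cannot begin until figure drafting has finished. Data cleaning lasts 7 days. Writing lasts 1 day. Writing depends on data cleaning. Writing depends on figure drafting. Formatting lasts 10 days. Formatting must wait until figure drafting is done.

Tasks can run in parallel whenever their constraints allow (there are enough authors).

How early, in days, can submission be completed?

Figure drafting can start immediately at day 0; it finishes at day 10.
Data cleaning has no prerequisites, so it starts at day 0 and finishes at day 7.
Writing needs all of data cleaning (finishes day 7); figure drafting (finishes day 10). That puts its earliest start at day 10; it finishes at 10 + 1 = day 11.
Submission needs all of writing (finishes day 11); figure drafting (finishes day 10). That puts its earliest start at day 11; it finishes at 11 + 2 = day 13.

13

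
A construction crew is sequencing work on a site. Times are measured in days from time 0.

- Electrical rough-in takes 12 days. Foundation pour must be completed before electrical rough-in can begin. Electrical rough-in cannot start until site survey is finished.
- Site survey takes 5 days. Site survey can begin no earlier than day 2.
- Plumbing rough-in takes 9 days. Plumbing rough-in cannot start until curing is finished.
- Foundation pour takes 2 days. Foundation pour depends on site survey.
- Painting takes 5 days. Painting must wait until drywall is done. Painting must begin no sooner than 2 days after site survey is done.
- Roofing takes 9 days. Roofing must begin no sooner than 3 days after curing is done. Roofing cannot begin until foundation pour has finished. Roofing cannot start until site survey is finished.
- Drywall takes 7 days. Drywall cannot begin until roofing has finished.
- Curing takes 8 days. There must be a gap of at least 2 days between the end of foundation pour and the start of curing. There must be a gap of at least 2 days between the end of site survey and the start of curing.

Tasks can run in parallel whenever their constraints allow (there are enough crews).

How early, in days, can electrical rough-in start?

9

Site survey waits on its own release at day 2, so it starts at day 2 and finishes at 2 + 5 = day 7.
Foundation pour waits on site survey (finishes day 7), so it starts at day 7 and finishes at 7 + 2 = day 9.
Electrical rough-in waits on foundation pour (finishes day 9); site survey (finishes day 7). The latest of these is day 9, which is the earliest electrical rough-in can start.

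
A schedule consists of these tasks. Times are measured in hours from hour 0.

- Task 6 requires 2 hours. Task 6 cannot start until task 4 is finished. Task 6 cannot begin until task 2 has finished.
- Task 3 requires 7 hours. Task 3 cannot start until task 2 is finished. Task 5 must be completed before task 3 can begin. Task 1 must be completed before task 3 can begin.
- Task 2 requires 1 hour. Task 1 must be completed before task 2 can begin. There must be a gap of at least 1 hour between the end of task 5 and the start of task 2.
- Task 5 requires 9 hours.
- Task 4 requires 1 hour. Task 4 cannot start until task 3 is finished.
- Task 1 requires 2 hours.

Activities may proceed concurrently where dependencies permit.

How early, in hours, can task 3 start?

Nothing blocks task 5, so it runs from hour 0 to hour 9.
Task 1 can start immediately at hour 0; it finishes at hour 2.
Task 2 has to wait for task 1 (finishes hour 2); task 5 (finishes hour 9, plus 1-hour gap → hour 10). The latest of these is hour 10, so task 2 runs hour 10 to 10 + 1 = hour 11.
Task 3 waits on task 2 (finishes hour 11); task 5 (finishes hour 9); task 1 (finishes hour 2). The latest of these is hour 11, which is the earliest task 3 can start.

11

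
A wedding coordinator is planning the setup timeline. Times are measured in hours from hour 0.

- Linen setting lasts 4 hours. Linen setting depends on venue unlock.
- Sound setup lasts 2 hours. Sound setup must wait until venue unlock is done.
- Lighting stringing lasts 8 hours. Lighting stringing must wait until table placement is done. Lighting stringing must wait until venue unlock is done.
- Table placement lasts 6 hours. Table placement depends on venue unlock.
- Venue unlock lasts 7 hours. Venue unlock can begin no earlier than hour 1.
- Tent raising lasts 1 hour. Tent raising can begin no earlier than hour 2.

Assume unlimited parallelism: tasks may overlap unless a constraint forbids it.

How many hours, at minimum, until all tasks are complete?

Tent raising cannot begin until its own release at hour 2. It runs from hour 2 to 2 + 1 = hour 3.
After its own release at hour 1, venue unlock can start at hour 1 and finishes at hour 8.
Sound setup waits on venue unlock (finishes hour 8), so it starts at hour 8 and finishes at 8 + 2 = hour 10.
Linen setting waits on venue unlock (finishes hour 8), so it starts at hour 8 and finishes at 8 + 4 = hour 12.
After venue unlock (finishes hour 8), table placement can start at hour 8 and finishes at hour 14.
Lighting stringing needs all of table placement (finishes hour 14); venue unlock (finishes hour 8). That puts its earliest start at hour 14; it finishes at 14 + 8 = hour 22.
All tasks are finished once the last one completes. Finish times: Venue unlock at 8, Tent raising at 3, Table placement at 14, Linen setting at 12, Lighting stringing at 22, Sound setup at 10. The latest is hour 22.

22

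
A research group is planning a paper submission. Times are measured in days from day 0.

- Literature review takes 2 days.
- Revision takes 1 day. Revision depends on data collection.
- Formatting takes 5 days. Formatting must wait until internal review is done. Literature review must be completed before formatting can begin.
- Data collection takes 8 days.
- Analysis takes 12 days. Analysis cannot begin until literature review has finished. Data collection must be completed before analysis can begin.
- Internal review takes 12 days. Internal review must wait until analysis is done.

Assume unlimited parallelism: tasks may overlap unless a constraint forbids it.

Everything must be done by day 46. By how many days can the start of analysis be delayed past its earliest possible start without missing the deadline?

9

Data collection can start immediately at day 0; it finishes at day 8.
Literature review can start immediately at day 0; it finishes at day 2.
Analysis has to wait for literature review (finishes day 2); data collection (finishes day 8). The latest of these is day 8, so analysis runs day 8 to 8 + 12 = day 20.

Working backward from the deadline:
Formatting must finish by day 46; it takes 5 days, so it must start by 46 − 5 = day 41.
Internal review feeds into formatting (must start by day 41); so internal review must finish by day 41 and therefore start by day 29.
Analysis feeds into internal review (must start by day 29); so analysis must finish by day 29 and therefore start by day 17.
So analysis can start as early as day 8 and as late as day 17, giving 17 − 8 = 9 days of slack.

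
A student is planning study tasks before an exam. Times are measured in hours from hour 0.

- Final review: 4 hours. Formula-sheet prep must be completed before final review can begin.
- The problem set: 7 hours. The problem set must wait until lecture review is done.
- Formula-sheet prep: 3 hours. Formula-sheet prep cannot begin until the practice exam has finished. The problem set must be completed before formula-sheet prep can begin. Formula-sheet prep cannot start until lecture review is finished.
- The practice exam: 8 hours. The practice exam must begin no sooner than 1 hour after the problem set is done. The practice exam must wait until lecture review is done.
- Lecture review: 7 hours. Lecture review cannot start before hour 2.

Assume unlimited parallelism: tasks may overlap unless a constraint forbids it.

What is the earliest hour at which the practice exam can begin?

After its own release at hour 2, lecture review can start at hour 2 and finishes at hour 9.
The problem set waits on lecture review (finishes hour 9), so it starts at hour 9 and finishes at 9 + 7 = hour 16.
The practice exam waits on the problem set (finishes hour 16, plus 1-hour gap → hour 17); lecture review (finishes hour 9). The latest of these is hour 17, which is the earliest the practice exam can start.

17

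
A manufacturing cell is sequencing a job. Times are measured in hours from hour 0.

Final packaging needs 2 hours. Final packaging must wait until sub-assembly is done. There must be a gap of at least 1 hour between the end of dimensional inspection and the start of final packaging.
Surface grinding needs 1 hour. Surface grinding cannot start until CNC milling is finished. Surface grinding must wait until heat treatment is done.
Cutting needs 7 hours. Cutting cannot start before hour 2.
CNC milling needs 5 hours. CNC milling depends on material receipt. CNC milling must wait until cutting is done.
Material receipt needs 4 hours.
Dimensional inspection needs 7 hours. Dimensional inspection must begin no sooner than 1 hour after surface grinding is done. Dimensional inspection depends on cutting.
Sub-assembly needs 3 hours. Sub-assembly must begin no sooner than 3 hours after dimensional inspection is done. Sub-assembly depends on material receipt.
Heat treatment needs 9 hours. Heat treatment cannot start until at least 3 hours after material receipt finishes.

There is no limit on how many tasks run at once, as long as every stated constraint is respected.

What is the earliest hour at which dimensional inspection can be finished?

Cutting waits on its own release at hour 2, so it starts at hour 2 and finishes at 2 + 7 = hour 9.
Nothing blocks material receipt, so it runs from hour 0 to hour 4.
Heat treatment cannot begin until material receipt (finishes hour 4, plus 3-hour gap → hour 7). It runs from hour 7 to 7 + 9 = hour 16.
CNC milling cannot start until material receipt (finishes hour 4); cutting (finishes hour 9). The controlling bound is hour 9, so CNC milling finishes at 9 + 5 = hour 14.
For surface grinding: CNC milling (finishes hour 14); heat treatment (finishes hour 16). Taking the maximum gives a start of hour 16, and it finishes at 16 + 1 = hour 17.
For dimensional inspection: surface grinding (finishes hour 17, plus 1-hour gap → hour 18); cutting (finishes hour 9). Taking the maximum gives a start of hour 18, and it finishes at 18 + 7 = hour 25.

25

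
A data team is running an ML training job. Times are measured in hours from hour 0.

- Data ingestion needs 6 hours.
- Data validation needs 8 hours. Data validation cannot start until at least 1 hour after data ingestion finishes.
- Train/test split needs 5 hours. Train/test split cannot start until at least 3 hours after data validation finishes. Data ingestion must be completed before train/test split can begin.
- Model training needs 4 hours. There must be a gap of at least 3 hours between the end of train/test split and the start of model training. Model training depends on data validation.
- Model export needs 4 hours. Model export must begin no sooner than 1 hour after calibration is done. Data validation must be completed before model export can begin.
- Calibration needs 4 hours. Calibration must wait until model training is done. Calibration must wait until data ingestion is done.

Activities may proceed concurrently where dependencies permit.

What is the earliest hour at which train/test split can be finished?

23

Nothing blocks data ingestion, so it runs from hour 0 to hour 6.
After data ingestion (finishes hour 6, plus 1-hour gap → hour 7), data validation can start at hour 7 and finishes at hour 15.
For train/test split: data validation (finishes hour 15, plus 3-hour gap → hour 18); data ingestion (finishes hour 6). Taking the maximum gives a start of hour 18, and it finishes at 18 + 5 = hour 23.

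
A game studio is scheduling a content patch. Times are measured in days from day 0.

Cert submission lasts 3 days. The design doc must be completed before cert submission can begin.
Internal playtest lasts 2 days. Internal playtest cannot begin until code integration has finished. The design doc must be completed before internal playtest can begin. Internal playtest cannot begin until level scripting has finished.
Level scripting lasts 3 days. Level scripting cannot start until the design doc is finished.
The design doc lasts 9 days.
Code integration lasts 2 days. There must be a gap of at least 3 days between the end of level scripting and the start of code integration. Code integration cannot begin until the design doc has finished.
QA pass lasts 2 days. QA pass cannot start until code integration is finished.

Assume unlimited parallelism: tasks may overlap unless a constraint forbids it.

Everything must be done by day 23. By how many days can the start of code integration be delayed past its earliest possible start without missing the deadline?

4

Nothing blocks the design doc, so it runs from day 0 to day 9.
Level scripting waits on the design doc (finishes day 9), so it starts at day 9 and finishes at 9 + 3 = day 12.
Code integration needs all of level scripting (finishes day 12, plus 3-day gap → day 15); the design doc (finishes day 9). That puts its earliest start at day 15; it finishes at 15 + 2 = day 17.

Working backward from the deadline:
Internal playtest has no dependents, so it just needs to finish by day 23. Starting by 23 − 2 = day 21 achieves that.
To finish by day 23, QA pass (duration 2) must start no later than day 21.
Code integration must finish in time for internal playtest (must start by day 21); QA pass (must start by day 21). The tightest is day 21, so code integration must start by 21 − 2 = day 19.
So code integration can start as early as day 15 and as late as day 19, giving 19 − 15 = 4 days of slack.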